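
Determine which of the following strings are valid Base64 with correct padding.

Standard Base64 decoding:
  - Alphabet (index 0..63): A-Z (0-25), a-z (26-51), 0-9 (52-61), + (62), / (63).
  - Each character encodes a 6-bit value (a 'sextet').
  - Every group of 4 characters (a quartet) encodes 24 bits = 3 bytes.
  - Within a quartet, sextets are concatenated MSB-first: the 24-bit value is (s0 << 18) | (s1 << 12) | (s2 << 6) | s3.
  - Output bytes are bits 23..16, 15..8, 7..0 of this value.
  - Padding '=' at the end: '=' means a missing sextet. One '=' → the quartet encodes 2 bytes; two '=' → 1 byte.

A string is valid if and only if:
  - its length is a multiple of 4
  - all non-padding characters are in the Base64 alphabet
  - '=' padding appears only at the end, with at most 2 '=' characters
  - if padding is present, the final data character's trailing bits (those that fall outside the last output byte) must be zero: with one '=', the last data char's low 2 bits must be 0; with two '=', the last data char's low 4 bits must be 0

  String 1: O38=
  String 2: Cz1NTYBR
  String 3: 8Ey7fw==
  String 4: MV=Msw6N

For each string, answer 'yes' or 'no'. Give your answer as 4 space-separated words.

Answer: yes yes yes no

Derivation:
String 1: 'O38=' → valid
String 2: 'Cz1NTYBR' → valid
String 3: '8Ey7fw==' → valid
String 4: 'MV=Msw6N' → invalid (bad char(s): ['=']; '=' in middle)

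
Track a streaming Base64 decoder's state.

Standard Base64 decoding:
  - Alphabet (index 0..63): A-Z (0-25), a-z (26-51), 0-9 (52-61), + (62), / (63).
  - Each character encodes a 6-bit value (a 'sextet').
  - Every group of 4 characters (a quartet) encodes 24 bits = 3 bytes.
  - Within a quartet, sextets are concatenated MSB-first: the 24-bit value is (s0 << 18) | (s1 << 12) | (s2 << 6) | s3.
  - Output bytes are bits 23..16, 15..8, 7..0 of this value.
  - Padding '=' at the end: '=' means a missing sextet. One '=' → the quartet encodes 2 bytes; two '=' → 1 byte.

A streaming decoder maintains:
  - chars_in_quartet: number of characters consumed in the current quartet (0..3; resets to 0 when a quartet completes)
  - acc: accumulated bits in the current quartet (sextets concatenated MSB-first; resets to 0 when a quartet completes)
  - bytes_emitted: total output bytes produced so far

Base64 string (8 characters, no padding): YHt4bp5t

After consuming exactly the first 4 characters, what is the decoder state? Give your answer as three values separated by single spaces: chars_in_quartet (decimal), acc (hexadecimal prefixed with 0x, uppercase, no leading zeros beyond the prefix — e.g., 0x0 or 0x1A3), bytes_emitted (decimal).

After char 0 ('Y'=24): chars_in_quartet=1 acc=0x18 bytes_emitted=0
After char 1 ('H'=7): chars_in_quartet=2 acc=0x607 bytes_emitted=0
After char 2 ('t'=45): chars_in_quartet=3 acc=0x181ED bytes_emitted=0
After char 3 ('4'=56): chars_in_quartet=4 acc=0x607B78 -> emit 60 7B 78, reset; bytes_emitted=3

Answer: 0 0x0 3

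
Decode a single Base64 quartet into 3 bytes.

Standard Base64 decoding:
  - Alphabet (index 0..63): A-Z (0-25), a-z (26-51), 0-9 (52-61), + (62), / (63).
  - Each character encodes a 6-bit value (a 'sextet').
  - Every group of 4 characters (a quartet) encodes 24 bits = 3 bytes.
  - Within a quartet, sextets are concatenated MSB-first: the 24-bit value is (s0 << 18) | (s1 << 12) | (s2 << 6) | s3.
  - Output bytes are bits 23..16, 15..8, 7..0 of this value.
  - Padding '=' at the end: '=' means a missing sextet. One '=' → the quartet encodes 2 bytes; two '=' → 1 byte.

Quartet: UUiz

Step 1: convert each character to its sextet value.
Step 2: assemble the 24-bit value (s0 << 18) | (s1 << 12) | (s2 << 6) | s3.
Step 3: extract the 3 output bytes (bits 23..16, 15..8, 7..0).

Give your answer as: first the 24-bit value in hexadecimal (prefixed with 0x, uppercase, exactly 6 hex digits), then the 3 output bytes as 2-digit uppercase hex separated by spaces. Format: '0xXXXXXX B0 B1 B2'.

Sextets: U=20, U=20, i=34, z=51
24-bit: (20<<18) | (20<<12) | (34<<6) | 51
      = 0x500000 | 0x014000 | 0x000880 | 0x000033
      = 0x5148B3
Bytes: (v>>16)&0xFF=51, (v>>8)&0xFF=48, v&0xFF=B3

Answer: 0x5148B3 51 48 B3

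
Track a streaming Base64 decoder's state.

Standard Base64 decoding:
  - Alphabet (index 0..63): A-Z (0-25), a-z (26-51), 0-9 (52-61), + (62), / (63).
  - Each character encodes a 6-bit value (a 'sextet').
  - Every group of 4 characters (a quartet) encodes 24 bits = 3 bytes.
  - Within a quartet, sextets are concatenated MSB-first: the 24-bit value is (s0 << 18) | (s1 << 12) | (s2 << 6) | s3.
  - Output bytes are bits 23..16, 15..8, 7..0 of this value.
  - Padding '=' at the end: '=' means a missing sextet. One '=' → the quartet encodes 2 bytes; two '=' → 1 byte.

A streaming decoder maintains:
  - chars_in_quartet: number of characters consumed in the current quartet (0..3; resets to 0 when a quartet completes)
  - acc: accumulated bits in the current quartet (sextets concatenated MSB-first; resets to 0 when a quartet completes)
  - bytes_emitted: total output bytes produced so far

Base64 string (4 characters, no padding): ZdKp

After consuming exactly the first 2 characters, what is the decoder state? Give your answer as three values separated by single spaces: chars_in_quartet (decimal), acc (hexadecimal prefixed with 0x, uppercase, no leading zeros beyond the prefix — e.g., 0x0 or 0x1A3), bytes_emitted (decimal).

Answer: 2 0x65D 0

Derivation:
After char 0 ('Z'=25): chars_in_quartet=1 acc=0x19 bytes_emitted=0
After char 1 ('d'=29): chars_in_quartet=2 acc=0x65D bytes_emitted=0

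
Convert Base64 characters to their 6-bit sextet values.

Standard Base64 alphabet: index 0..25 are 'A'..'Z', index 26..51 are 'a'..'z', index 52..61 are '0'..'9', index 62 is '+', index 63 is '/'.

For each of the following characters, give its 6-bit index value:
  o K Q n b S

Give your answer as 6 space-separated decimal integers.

'o': a..z range, 26 + ord('o') − ord('a') = 40
'K': A..Z range, ord('K') − ord('A') = 10
'Q': A..Z range, ord('Q') − ord('A') = 16
'n': a..z range, 26 + ord('n') − ord('a') = 39
'b': a..z range, 26 + ord('b') − ord('a') = 27
'S': A..Z range, ord('S') − ord('A') = 18

Answer: 40 10 16 39 27 18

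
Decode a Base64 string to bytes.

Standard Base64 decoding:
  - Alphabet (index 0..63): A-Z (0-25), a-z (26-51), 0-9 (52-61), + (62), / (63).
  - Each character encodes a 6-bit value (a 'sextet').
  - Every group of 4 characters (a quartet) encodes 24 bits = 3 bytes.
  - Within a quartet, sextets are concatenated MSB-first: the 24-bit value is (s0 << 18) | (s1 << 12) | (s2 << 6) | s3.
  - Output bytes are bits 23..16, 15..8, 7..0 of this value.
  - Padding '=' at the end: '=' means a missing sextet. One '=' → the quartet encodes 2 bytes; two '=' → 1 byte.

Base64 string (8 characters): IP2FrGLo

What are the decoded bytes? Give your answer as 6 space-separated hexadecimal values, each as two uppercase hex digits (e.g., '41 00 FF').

After char 0 ('I'=8): chars_in_quartet=1 acc=0x8 bytes_emitted=0
After char 1 ('P'=15): chars_in_quartet=2 acc=0x20F bytes_emitted=0
After char 2 ('2'=54): chars_in_quartet=3 acc=0x83F6 bytes_emitted=0
After char 3 ('F'=5): chars_in_quartet=4 acc=0x20FD85 -> emit 20 FD 85, reset; bytes_emitted=3
After char 4 ('r'=43): chars_in_quartet=1 acc=0x2B bytes_emitted=3
After char 5 ('G'=6): chars_in_quartet=2 acc=0xAC6 bytes_emitted=3
After char 6 ('L'=11): chars_in_quartet=3 acc=0x2B18B bytes_emitted=3
After char 7 ('o'=40): chars_in_quartet=4 acc=0xAC62E8 -> emit AC 62 E8, reset; bytes_emitted=6

Answer: 20 FD 85 AC 62 E8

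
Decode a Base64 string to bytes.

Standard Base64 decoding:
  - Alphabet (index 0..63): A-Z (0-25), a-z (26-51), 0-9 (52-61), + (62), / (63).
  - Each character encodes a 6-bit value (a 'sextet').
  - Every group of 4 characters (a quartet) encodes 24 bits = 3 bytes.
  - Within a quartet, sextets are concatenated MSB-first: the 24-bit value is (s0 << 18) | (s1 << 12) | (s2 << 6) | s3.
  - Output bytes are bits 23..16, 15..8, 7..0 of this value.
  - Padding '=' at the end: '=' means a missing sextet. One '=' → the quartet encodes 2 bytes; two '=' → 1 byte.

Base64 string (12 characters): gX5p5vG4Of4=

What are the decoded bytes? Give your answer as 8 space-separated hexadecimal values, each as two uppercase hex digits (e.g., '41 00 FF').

After char 0 ('g'=32): chars_in_quartet=1 acc=0x20 bytes_emitted=0
After char 1 ('X'=23): chars_in_quartet=2 acc=0x817 bytes_emitted=0
After char 2 ('5'=57): chars_in_quartet=3 acc=0x205F9 bytes_emitted=0
After char 3 ('p'=41): chars_in_quartet=4 acc=0x817E69 -> emit 81 7E 69, reset; bytes_emitted=3
After char 4 ('5'=57): chars_in_quartet=1 acc=0x39 bytes_emitted=3
After char 5 ('v'=47): chars_in_quartet=2 acc=0xE6F bytes_emitted=3
After char 6 ('G'=6): chars_in_quartet=3 acc=0x39BC6 bytes_emitted=3
After char 7 ('4'=56): chars_in_quartet=4 acc=0xE6F1B8 -> emit E6 F1 B8, reset; bytes_emitted=6
After char 8 ('O'=14): chars_in_quartet=1 acc=0xE bytes_emitted=6
After char 9 ('f'=31): chars_in_quartet=2 acc=0x39F bytes_emitted=6
After char 10 ('4'=56): chars_in_quartet=3 acc=0xE7F8 bytes_emitted=6
Padding '=': partial quartet acc=0xE7F8 -> emit 39 FE; bytes_emitted=8

Answer: 81 7E 69 E6 F1 B8 39 FE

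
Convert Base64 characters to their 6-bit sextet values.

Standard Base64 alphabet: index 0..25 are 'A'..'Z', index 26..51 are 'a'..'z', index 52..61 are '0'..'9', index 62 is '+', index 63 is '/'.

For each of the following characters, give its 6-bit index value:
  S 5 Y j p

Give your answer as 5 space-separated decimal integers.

Answer: 18 57 24 35 41

Derivation:
'S': A..Z range, ord('S') − ord('A') = 18
'5': 0..9 range, 52 + ord('5') − ord('0') = 57
'Y': A..Z range, ord('Y') − ord('A') = 24
'j': a..z range, 26 + ord('j') − ord('a') = 35
'p': a..z range, 26 + ord('p') − ord('a') = 41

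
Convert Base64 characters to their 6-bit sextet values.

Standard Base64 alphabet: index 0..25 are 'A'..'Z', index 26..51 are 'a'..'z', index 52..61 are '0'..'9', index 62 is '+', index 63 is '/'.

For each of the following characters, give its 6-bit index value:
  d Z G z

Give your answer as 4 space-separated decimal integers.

'd': a..z range, 26 + ord('d') − ord('a') = 29
'Z': A..Z range, ord('Z') − ord('A') = 25
'G': A..Z range, ord('G') − ord('A') = 6
'z': a..z range, 26 + ord('z') − ord('a') = 51

Answer: 29 25 6 51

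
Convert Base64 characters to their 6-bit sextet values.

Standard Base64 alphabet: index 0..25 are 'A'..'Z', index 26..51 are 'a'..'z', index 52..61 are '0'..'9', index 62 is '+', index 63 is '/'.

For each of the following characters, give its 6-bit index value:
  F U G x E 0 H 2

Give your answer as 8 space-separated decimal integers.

'F': A..Z range, ord('F') − ord('A') = 5
'U': A..Z range, ord('U') − ord('A') = 20
'G': A..Z range, ord('G') − ord('A') = 6
'x': a..z range, 26 + ord('x') − ord('a') = 49
'E': A..Z range, ord('E') − ord('A') = 4
'0': 0..9 range, 52 + ord('0') − ord('0') = 52
'H': A..Z range, ord('H') − ord('A') = 7
'2': 0..9 range, 52 + ord('2') − ord('0') = 54

Answer: 5 20 6 49 4 52 7 54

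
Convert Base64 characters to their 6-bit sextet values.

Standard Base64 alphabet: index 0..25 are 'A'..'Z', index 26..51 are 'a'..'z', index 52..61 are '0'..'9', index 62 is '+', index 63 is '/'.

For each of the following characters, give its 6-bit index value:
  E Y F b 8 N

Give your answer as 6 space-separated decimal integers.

'E': A..Z range, ord('E') − ord('A') = 4
'Y': A..Z range, ord('Y') − ord('A') = 24
'F': A..Z range, ord('F') − ord('A') = 5
'b': a..z range, 26 + ord('b') − ord('a') = 27
'8': 0..9 range, 52 + ord('8') − ord('0') = 60
'N': A..Z range, ord('N') − ord('A') = 13

Answer: 4 24 5 27 60 13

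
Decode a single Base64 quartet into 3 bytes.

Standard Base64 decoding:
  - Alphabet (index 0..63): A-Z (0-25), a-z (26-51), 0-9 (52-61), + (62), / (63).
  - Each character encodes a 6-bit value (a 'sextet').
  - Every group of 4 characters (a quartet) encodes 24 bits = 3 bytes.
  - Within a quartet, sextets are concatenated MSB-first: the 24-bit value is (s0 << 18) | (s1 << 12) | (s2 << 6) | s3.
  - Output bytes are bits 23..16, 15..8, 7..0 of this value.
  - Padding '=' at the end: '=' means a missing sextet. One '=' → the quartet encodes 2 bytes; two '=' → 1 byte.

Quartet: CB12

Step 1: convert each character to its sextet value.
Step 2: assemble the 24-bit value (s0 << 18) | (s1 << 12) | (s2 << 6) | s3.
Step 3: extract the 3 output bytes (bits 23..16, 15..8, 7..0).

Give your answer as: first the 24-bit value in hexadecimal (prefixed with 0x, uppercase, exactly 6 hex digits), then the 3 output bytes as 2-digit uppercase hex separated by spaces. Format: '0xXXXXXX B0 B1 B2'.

Answer: 0x081D76 08 1D 76

Derivation:
Sextets: C=2, B=1, 1=53, 2=54
24-bit: (2<<18) | (1<<12) | (53<<6) | 54
      = 0x080000 | 0x001000 | 0x000D40 | 0x000036
      = 0x081D76
Bytes: (v>>16)&0xFF=08, (v>>8)&0xFF=1D, v&0xFF=76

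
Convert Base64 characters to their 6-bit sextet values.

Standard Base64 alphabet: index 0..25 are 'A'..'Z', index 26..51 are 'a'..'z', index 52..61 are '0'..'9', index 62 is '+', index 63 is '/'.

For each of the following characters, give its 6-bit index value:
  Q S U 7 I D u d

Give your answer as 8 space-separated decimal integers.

'Q': A..Z range, ord('Q') − ord('A') = 16
'S': A..Z range, ord('S') − ord('A') = 18
'U': A..Z range, ord('U') − ord('A') = 20
'7': 0..9 range, 52 + ord('7') − ord('0') = 59
'I': A..Z range, ord('I') − ord('A') = 8
'D': A..Z range, ord('D') − ord('A') = 3
'u': a..z range, 26 + ord('u') − ord('a') = 46
'd': a..z range, 26 + ord('d') − ord('a') = 29

Answer: 16 18 20 59 8 3 46 29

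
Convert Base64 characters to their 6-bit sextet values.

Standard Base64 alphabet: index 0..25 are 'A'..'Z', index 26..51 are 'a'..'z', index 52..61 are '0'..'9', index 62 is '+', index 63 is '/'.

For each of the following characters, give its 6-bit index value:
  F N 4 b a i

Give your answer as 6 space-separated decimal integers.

Answer: 5 13 56 27 26 34

Derivation:
'F': A..Z range, ord('F') − ord('A') = 5
'N': A..Z range, ord('N') − ord('A') = 13
'4': 0..9 range, 52 + ord('4') − ord('0') = 56
'b': a..z range, 26 + ord('b') − ord('a') = 27
'a': a..z range, 26 + ord('a') − ord('a') = 26
'i': a..z range, 26 + ord('i') − ord('a') = 34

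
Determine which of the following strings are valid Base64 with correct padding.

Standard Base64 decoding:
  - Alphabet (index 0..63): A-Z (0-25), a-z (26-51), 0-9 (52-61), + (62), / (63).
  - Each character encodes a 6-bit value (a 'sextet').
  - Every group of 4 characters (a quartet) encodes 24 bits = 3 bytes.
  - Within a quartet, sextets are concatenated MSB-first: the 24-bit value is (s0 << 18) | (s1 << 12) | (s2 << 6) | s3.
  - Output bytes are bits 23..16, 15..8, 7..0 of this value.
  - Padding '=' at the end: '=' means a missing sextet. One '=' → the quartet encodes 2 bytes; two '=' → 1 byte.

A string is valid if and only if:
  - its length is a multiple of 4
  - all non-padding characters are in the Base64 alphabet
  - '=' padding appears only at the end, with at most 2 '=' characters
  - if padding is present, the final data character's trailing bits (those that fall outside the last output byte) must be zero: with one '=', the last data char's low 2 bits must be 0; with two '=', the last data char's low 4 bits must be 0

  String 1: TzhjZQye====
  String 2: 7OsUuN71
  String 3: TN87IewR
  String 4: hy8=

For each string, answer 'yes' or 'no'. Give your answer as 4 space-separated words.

Answer: no yes yes yes

Derivation:
String 1: 'TzhjZQye====' → invalid (4 pad chars (max 2))
String 2: '7OsUuN71' → valid
String 3: 'TN87IewR' → valid
String 4: 'hy8=' → valid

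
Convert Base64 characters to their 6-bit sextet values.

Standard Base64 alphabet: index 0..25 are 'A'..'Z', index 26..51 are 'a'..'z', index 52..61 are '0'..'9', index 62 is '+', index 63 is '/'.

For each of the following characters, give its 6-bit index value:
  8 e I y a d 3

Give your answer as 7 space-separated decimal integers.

Answer: 60 30 8 50 26 29 55

Derivation:
'8': 0..9 range, 52 + ord('8') − ord('0') = 60
'e': a..z range, 26 + ord('e') − ord('a') = 30
'I': A..Z range, ord('I') − ord('A') = 8
'y': a..z range, 26 + ord('y') − ord('a') = 50
'a': a..z range, 26 + ord('a') − ord('a') = 26
'd': a..z range, 26 + ord('d') − ord('a') = 29
'3': 0..9 range, 52 + ord('3') − ord('0') = 55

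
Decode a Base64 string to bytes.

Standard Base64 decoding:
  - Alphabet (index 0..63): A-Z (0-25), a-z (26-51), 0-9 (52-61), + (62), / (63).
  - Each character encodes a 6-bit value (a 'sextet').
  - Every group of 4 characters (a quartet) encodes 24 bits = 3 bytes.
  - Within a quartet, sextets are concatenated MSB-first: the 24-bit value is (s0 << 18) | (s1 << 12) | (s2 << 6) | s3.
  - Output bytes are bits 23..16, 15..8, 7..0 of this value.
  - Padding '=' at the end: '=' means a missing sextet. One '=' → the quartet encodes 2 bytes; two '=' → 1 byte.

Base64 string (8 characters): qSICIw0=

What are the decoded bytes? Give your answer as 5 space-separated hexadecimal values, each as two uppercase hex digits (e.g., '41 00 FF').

Answer: A9 22 02 23 0D

Derivation:
After char 0 ('q'=42): chars_in_quartet=1 acc=0x2A bytes_emitted=0
After char 1 ('S'=18): chars_in_quartet=2 acc=0xA92 bytes_emitted=0
After char 2 ('I'=8): chars_in_quartet=3 acc=0x2A488 bytes_emitted=0
After char 3 ('C'=2): chars_in_quartet=4 acc=0xA92202 -> emit A9 22 02, reset; bytes_emitted=3
After char 4 ('I'=8): chars_in_quartet=1 acc=0x8 bytes_emitted=3
After char 5 ('w'=48): chars_in_quartet=2 acc=0x230 bytes_emitted=3
After char 6 ('0'=52): chars_in_quartet=3 acc=0x8C34 bytes_emitted=3
Padding '=': partial quartet acc=0x8C34 -> emit 23 0D; bytes_emitted=5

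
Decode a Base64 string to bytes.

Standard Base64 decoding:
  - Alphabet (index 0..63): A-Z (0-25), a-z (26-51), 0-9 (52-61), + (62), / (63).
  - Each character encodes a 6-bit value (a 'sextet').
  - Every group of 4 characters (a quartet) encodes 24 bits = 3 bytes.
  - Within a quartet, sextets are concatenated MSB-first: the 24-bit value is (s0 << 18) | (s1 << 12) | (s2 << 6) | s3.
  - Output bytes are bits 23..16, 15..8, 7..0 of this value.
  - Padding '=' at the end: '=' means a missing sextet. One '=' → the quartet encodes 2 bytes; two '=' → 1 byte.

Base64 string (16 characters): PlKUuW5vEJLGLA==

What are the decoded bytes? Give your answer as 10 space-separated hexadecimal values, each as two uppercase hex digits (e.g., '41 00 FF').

Answer: 3E 52 94 B9 6E 6F 10 92 C6 2C

Derivation:
After char 0 ('P'=15): chars_in_quartet=1 acc=0xF bytes_emitted=0
After char 1 ('l'=37): chars_in_quartet=2 acc=0x3E5 bytes_emitted=0
After char 2 ('K'=10): chars_in_quartet=3 acc=0xF94A bytes_emitted=0
After char 3 ('U'=20): chars_in_quartet=4 acc=0x3E5294 -> emit 3E 52 94, reset; bytes_emitted=3
After char 4 ('u'=46): chars_in_quartet=1 acc=0x2E bytes_emitted=3
After char 5 ('W'=22): chars_in_quartet=2 acc=0xB96 bytes_emitted=3
After char 6 ('5'=57): chars_in_quartet=3 acc=0x2E5B9 bytes_emitted=3
After char 7 ('v'=47): chars_in_quartet=4 acc=0xB96E6F -> emit B9 6E 6F, reset; bytes_emitted=6
After char 8 ('E'=4): chars_in_quartet=1 acc=0x4 bytes_emitted=6
After char 9 ('J'=9): chars_in_quartet=2 acc=0x109 bytes_emitted=6
After char 10 ('L'=11): chars_in_quartet=3 acc=0x424B bytes_emitted=6
After char 11 ('G'=6): chars_in_quartet=4 acc=0x1092C6 -> emit 10 92 C6, reset; bytes_emitted=9
After char 12 ('L'=11): chars_in_quartet=1 acc=0xB bytes_emitted=9
After char 13 ('A'=0): chars_in_quartet=2 acc=0x2C0 bytes_emitted=9
Padding '==': partial quartet acc=0x2C0 -> emit 2C; bytes_emitted=10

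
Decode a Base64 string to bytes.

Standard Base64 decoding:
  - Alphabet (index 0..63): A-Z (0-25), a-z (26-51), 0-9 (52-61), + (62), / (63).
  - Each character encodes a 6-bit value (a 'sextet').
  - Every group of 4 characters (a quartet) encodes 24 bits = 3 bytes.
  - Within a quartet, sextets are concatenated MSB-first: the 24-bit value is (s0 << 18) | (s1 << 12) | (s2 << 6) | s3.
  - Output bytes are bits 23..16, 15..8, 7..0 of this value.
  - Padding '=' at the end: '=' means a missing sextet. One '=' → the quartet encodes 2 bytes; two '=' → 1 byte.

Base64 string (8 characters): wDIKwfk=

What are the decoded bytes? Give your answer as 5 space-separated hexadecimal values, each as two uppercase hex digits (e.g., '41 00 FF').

Answer: C0 32 0A C1 F9

Derivation:
After char 0 ('w'=48): chars_in_quartet=1 acc=0x30 bytes_emitted=0
After char 1 ('D'=3): chars_in_quartet=2 acc=0xC03 bytes_emitted=0
After char 2 ('I'=8): chars_in_quartet=3 acc=0x300C8 bytes_emitted=0
After char 3 ('K'=10): chars_in_quartet=4 acc=0xC0320A -> emit C0 32 0A, reset; bytes_emitted=3
After char 4 ('w'=48): chars_in_quartet=1 acc=0x30 bytes_emitted=3
After char 5 ('f'=31): chars_in_quartet=2 acc=0xC1F bytes_emitted=3
After char 6 ('k'=36): chars_in_quartet=3 acc=0x307E4 bytes_emitted=3
Padding '=': partial quartet acc=0x307E4 -> emit C1 F9; bytes_emitted=5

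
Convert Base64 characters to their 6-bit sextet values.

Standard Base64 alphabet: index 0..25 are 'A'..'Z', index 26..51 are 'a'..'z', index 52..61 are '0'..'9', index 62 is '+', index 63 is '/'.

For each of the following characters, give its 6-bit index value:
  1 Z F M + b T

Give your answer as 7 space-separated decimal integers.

Answer: 53 25 5 12 62 27 19

Derivation:
'1': 0..9 range, 52 + ord('1') − ord('0') = 53
'Z': A..Z range, ord('Z') − ord('A') = 25
'F': A..Z range, ord('F') − ord('A') = 5
'M': A..Z range, ord('M') − ord('A') = 12
'+': index 62
'b': a..z range, 26 + ord('b') − ord('a') = 27
'T': A..Z range, ord('T') − ord('A') = 19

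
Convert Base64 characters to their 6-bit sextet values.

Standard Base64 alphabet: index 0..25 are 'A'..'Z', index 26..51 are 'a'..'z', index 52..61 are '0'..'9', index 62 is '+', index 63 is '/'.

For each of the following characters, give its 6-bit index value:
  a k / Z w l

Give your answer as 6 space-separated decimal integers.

Answer: 26 36 63 25 48 37

Derivation:
'a': a..z range, 26 + ord('a') − ord('a') = 26
'k': a..z range, 26 + ord('k') − ord('a') = 36
'/': index 63
'Z': A..Z range, ord('Z') − ord('A') = 25
'w': a..z range, 26 + ord('w') − ord('a') = 48
'l': a..z range, 26 + ord('l') − ord('a') = 37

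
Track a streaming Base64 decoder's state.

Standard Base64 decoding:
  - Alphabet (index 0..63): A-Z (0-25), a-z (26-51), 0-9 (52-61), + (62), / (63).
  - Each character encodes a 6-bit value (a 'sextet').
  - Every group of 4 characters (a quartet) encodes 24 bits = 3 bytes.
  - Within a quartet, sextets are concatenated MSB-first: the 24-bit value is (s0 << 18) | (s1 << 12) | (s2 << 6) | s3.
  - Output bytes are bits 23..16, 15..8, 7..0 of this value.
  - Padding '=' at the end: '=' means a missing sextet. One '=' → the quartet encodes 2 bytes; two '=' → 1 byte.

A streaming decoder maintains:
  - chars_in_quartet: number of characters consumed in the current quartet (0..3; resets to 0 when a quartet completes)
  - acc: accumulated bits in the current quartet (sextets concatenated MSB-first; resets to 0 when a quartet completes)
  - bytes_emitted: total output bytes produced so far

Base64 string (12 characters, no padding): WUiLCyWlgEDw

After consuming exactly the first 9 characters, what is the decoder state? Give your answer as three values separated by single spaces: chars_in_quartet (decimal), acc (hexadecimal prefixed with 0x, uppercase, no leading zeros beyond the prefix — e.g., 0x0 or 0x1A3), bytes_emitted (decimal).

After char 0 ('W'=22): chars_in_quartet=1 acc=0x16 bytes_emitted=0
After char 1 ('U'=20): chars_in_quartet=2 acc=0x594 bytes_emitted=0
After char 2 ('i'=34): chars_in_quartet=3 acc=0x16522 bytes_emitted=0
After char 3 ('L'=11): chars_in_quartet=4 acc=0x59488B -> emit 59 48 8B, reset; bytes_emitted=3
After char 4 ('C'=2): chars_in_quartet=1 acc=0x2 bytes_emitted=3
After char 5 ('y'=50): chars_in_quartet=2 acc=0xB2 bytes_emitted=3
After char 6 ('W'=22): chars_in_quartet=3 acc=0x2C96 bytes_emitted=3
After char 7 ('l'=37): chars_in_quartet=4 acc=0xB25A5 -> emit 0B 25 A5, reset; bytes_emitted=6
After char 8 ('g'=32): chars_in_quartet=1 acc=0x20 bytes_emitted=6

Answer: 1 0x20 6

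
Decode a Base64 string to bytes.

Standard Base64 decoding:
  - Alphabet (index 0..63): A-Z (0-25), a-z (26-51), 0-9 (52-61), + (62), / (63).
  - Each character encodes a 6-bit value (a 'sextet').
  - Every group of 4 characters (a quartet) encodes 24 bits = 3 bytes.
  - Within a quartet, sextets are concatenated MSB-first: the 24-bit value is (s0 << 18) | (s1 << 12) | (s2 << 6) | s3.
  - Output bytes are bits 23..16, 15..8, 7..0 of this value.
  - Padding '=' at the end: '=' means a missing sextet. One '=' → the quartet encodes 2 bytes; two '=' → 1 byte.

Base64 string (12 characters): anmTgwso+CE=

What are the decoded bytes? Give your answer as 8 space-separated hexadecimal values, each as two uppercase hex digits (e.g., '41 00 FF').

Answer: 6A 79 93 83 0B 28 F8 21

Derivation:
After char 0 ('a'=26): chars_in_quartet=1 acc=0x1A bytes_emitted=0
After char 1 ('n'=39): chars_in_quartet=2 acc=0x6A7 bytes_emitted=0
After char 2 ('m'=38): chars_in_quartet=3 acc=0x1A9E6 bytes_emitted=0
After char 3 ('T'=19): chars_in_quartet=4 acc=0x6A7993 -> emit 6A 79 93, reset; bytes_emitted=3
After char 4 ('g'=32): chars_in_quartet=1 acc=0x20 bytes_emitted=3
After char 5 ('w'=48): chars_in_quartet=2 acc=0x830 bytes_emitted=3
After char 6 ('s'=44): chars_in_quartet=3 acc=0x20C2C bytes_emitted=3
After char 7 ('o'=40): chars_in_quartet=4 acc=0x830B28 -> emit 83 0B 28, reset; bytes_emitted=6
After char 8 ('+'=62): chars_in_quartet=1 acc=0x3E bytes_emitted=6
After char 9 ('C'=2): chars_in_quartet=2 acc=0xF82 bytes_emitted=6
After char 10 ('E'=4): chars_in_quartet=3 acc=0x3E084 bytes_emitted=6
Padding '=': partial quartet acc=0x3E084 -> emit F8 21; bytes_emitted=8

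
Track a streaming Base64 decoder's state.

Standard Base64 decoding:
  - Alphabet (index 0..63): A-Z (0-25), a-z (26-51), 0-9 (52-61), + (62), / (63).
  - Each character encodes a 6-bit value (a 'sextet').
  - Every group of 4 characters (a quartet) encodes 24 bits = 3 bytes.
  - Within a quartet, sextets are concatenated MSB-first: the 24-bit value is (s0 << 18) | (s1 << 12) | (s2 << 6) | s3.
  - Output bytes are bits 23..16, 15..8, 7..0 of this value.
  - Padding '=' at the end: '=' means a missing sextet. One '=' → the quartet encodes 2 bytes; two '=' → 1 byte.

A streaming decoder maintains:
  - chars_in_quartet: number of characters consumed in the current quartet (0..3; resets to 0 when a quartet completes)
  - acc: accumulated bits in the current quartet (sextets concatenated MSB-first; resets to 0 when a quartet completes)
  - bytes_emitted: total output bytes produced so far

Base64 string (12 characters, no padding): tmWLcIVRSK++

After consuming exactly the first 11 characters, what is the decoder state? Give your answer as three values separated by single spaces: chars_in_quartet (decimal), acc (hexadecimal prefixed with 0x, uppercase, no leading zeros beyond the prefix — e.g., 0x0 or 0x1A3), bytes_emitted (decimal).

After char 0 ('t'=45): chars_in_quartet=1 acc=0x2D bytes_emitted=0
After char 1 ('m'=38): chars_in_quartet=2 acc=0xB66 bytes_emitted=0
After char 2 ('W'=22): chars_in_quartet=3 acc=0x2D996 bytes_emitted=0
After char 3 ('L'=11): chars_in_quartet=4 acc=0xB6658B -> emit B6 65 8B, reset; bytes_emitted=3
After char 4 ('c'=28): chars_in_quartet=1 acc=0x1C bytes_emitted=3
After char 5 ('I'=8): chars_in_quartet=2 acc=0x708 bytes_emitted=3
After char 6 ('V'=21): chars_in_quartet=3 acc=0x1C215 bytes_emitted=3
After char 7 ('R'=17): chars_in_quartet=4 acc=0x708551 -> emit 70 85 51, reset; bytes_emitted=6
After char 8 ('S'=18): chars_in_quartet=1 acc=0x12 bytes_emitted=6
After char 9 ('K'=10): chars_in_quartet=2 acc=0x48A bytes_emitted=6
After char 10 ('+'=62): chars_in_quartet=3 acc=0x122BE bytes_emitted=6

Answer: 3 0x122BE 6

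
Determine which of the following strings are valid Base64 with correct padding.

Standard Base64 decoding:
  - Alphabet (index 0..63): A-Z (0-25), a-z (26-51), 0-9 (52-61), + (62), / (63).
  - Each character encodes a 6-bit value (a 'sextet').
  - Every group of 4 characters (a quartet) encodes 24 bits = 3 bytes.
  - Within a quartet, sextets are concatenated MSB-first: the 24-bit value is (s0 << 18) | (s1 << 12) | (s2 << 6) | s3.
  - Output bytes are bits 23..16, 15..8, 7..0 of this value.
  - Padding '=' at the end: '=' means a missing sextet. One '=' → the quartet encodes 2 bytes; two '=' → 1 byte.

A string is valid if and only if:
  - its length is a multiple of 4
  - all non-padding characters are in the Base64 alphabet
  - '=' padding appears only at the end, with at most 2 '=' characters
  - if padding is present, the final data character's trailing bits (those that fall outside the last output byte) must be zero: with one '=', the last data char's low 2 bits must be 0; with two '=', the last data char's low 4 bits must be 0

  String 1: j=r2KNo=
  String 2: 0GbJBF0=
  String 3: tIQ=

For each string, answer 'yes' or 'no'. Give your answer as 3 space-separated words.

String 1: 'j=r2KNo=' → invalid (bad char(s): ['=']; '=' in middle)
String 2: '0GbJBF0=' → valid
String 3: 'tIQ=' → valid

Answer: no yes yes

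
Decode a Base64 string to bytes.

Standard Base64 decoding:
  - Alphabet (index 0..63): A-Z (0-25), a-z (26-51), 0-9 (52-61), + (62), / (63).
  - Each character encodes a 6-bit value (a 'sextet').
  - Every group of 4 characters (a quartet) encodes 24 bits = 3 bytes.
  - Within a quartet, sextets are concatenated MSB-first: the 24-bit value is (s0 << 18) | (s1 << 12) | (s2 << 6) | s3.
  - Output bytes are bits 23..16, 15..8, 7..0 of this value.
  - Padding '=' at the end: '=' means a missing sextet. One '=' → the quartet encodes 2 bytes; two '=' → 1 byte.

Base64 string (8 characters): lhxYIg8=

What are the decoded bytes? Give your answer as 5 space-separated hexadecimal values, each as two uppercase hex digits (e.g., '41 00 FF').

After char 0 ('l'=37): chars_in_quartet=1 acc=0x25 bytes_emitted=0
After char 1 ('h'=33): chars_in_quartet=2 acc=0x961 bytes_emitted=0
After char 2 ('x'=49): chars_in_quartet=3 acc=0x25871 bytes_emitted=0
After char 3 ('Y'=24): chars_in_quartet=4 acc=0x961C58 -> emit 96 1C 58, reset; bytes_emitted=3
After char 4 ('I'=8): chars_in_quartet=1 acc=0x8 bytes_emitted=3
After char 5 ('g'=32): chars_in_quartet=2 acc=0x220 bytes_emitted=3
After char 6 ('8'=60): chars_in_quartet=3 acc=0x883C bytes_emitted=3
Padding '=': partial quartet acc=0x883C -> emit 22 0F; bytes_emitted=5

Answer: 96 1C 58 22 0F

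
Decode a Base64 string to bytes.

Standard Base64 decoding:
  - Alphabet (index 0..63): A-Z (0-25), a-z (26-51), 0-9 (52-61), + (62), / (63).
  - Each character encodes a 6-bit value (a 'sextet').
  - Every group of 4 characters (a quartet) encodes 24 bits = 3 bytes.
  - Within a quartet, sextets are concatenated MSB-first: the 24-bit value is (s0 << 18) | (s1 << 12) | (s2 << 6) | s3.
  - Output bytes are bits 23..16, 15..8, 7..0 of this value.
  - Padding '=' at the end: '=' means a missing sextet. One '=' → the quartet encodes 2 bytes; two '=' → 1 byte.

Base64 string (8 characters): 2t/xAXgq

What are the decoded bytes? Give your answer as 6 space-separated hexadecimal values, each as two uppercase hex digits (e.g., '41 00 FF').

After char 0 ('2'=54): chars_in_quartet=1 acc=0x36 bytes_emitted=0
After char 1 ('t'=45): chars_in_quartet=2 acc=0xDAD bytes_emitted=0
After char 2 ('/'=63): chars_in_quartet=3 acc=0x36B7F bytes_emitted=0
After char 3 ('x'=49): chars_in_quartet=4 acc=0xDADFF1 -> emit DA DF F1, reset; bytes_emitted=3
After char 4 ('A'=0): chars_in_quartet=1 acc=0x0 bytes_emitted=3
After char 5 ('X'=23): chars_in_quartet=2 acc=0x17 bytes_emitted=3
After char 6 ('g'=32): chars_in_quartet=3 acc=0x5E0 bytes_emitted=3
After char 7 ('q'=42): chars_in_quartet=4 acc=0x1782A -> emit 01 78 2A, reset; bytes_emitted=6

Answer: DA DF F1 01 78 2A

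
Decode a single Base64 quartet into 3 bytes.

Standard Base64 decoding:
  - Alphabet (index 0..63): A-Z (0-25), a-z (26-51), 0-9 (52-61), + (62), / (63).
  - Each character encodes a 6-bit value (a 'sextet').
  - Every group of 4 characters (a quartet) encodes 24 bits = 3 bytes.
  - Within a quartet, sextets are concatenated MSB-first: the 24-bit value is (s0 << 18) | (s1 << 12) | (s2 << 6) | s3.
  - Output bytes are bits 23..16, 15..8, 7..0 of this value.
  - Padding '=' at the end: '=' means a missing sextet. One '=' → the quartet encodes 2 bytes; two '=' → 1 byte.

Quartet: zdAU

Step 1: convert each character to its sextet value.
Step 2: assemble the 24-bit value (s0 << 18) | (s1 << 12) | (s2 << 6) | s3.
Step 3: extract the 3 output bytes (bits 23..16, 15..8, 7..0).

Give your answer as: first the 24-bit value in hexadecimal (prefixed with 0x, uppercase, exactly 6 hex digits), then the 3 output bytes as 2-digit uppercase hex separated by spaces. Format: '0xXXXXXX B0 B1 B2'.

Sextets: z=51, d=29, A=0, U=20
24-bit: (51<<18) | (29<<12) | (0<<6) | 20
      = 0xCC0000 | 0x01D000 | 0x000000 | 0x000014
      = 0xCDD014
Bytes: (v>>16)&0xFF=CD, (v>>8)&0xFF=D0, v&0xFF=14

Answer: 0xCDD014 CD D0 14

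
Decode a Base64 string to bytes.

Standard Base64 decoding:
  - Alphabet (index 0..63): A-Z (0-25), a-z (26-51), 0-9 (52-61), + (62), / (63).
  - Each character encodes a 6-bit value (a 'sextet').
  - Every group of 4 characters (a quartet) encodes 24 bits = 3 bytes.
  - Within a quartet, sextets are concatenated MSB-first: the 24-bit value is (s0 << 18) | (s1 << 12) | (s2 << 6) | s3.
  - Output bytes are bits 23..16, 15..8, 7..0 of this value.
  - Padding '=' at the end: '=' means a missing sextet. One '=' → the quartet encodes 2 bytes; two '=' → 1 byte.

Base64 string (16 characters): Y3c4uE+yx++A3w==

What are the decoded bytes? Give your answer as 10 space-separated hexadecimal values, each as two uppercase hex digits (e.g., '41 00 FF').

Answer: 63 77 38 B8 4F B2 C7 EF 80 DF

Derivation:
After char 0 ('Y'=24): chars_in_quartet=1 acc=0x18 bytes_emitted=0
After char 1 ('3'=55): chars_in_quartet=2 acc=0x637 bytes_emitted=0
After char 2 ('c'=28): chars_in_quartet=3 acc=0x18DDC bytes_emitted=0
After char 3 ('4'=56): chars_in_quartet=4 acc=0x637738 -> emit 63 77 38, reset; bytes_emitted=3
After char 4 ('u'=46): chars_in_quartet=1 acc=0x2E bytes_emitted=3
After char 5 ('E'=4): chars_in_quartet=2 acc=0xB84 bytes_emitted=3
After char 6 ('+'=62): chars_in_quartet=3 acc=0x2E13E bytes_emitted=3
After char 7 ('y'=50): chars_in_quartet=4 acc=0xB84FB2 -> emit B8 4F B2, reset; bytes_emitted=6
After char 8 ('x'=49): chars_in_quartet=1 acc=0x31 bytes_emitted=6
After char 9 ('+'=62): chars_in_quartet=2 acc=0xC7E bytes_emitted=6
After char 10 ('+'=62): chars_in_quartet=3 acc=0x31FBE bytes_emitted=6
After char 11 ('A'=0): chars_in_quartet=4 acc=0xC7EF80 -> emit C7 EF 80, reset; bytes_emitted=9
After char 12 ('3'=55): chars_in_quartet=1 acc=0x37 bytes_emitted=9
After char 13 ('w'=48): chars_in_quartet=2 acc=0xDF0 bytes_emitted=9
Padding '==': partial quartet acc=0xDF0 -> emit DF; bytes_emitted=10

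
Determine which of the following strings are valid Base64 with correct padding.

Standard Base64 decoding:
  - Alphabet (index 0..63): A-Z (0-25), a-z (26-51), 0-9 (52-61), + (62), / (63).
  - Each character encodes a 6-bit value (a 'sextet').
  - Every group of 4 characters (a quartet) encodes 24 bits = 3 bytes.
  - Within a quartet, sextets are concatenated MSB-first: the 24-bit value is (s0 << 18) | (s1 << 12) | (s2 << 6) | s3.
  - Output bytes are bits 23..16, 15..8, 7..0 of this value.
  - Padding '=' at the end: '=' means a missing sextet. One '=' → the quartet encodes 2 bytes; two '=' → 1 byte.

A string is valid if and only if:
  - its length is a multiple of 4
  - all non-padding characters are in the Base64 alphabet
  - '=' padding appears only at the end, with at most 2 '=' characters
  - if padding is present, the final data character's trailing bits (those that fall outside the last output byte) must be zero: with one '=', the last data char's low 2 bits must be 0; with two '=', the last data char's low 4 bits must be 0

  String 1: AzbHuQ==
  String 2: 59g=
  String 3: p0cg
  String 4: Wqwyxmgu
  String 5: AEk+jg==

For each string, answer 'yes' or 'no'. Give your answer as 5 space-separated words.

String 1: 'AzbHuQ==' → valid
String 2: '59g=' → valid
String 3: 'p0cg' → valid
String 4: 'Wqwyxmgu' → valid
String 5: 'AEk+jg==' → valid

Answer: yes yes yes yes yes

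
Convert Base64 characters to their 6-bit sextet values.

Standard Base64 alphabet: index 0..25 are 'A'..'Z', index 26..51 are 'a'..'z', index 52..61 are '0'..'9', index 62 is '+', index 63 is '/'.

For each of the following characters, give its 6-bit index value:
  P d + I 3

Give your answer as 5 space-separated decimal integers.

'P': A..Z range, ord('P') − ord('A') = 15
'd': a..z range, 26 + ord('d') − ord('a') = 29
'+': index 62
'I': A..Z range, ord('I') − ord('A') = 8
'3': 0..9 range, 52 + ord('3') − ord('0') = 55

Answer: 15 29 62 8 55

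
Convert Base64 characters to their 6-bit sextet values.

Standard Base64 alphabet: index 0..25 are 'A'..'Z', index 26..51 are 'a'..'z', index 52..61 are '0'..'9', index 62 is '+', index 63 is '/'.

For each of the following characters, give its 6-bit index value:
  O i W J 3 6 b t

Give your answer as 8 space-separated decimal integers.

'O': A..Z range, ord('O') − ord('A') = 14
'i': a..z range, 26 + ord('i') − ord('a') = 34
'W': A..Z range, ord('W') − ord('A') = 22
'J': A..Z range, ord('J') − ord('A') = 9
'3': 0..9 range, 52 + ord('3') − ord('0') = 55
'6': 0..9 range, 52 + ord('6') − ord('0') = 58
'b': a..z range, 26 + ord('b') − ord('a') = 27
't': a..z range, 26 + ord('t') − ord('a') = 45

Answer: 14 34 22 9 55 58 27 45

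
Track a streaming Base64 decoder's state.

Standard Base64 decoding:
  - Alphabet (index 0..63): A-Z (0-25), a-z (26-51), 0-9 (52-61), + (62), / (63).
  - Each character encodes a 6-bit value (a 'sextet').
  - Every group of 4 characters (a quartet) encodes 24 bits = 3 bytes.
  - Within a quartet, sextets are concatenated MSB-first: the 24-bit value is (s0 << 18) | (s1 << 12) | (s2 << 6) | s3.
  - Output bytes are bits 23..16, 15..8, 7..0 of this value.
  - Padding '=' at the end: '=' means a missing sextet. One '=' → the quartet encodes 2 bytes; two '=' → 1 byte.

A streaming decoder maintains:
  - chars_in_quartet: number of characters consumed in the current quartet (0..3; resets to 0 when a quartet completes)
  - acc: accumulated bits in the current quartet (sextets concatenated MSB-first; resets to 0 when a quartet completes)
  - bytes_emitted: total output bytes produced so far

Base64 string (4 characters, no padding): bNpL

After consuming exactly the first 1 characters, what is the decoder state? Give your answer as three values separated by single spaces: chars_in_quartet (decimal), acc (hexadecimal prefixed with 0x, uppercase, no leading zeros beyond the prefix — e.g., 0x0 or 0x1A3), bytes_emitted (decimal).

After char 0 ('b'=27): chars_in_quartet=1 acc=0x1B bytes_emitted=0

Answer: 1 0x1B 0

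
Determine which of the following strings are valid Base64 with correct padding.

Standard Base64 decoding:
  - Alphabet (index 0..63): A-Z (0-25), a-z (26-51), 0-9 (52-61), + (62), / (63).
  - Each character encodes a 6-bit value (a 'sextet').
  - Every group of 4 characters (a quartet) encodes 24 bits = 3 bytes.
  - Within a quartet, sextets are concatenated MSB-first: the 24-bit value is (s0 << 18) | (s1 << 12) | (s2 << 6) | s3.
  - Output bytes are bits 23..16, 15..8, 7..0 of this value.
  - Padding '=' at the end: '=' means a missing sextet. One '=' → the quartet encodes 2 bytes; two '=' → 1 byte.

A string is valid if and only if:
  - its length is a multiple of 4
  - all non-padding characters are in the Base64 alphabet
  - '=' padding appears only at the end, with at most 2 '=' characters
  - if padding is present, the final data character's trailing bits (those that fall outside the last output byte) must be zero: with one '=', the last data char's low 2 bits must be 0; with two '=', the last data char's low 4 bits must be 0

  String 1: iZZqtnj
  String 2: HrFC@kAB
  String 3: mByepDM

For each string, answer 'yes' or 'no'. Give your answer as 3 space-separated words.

Answer: no no no

Derivation:
String 1: 'iZZqtnj' → invalid (len=7 not mult of 4)
String 2: 'HrFC@kAB' → invalid (bad char(s): ['@'])
String 3: 'mByepDM' → invalid (len=7 not mult of 4)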